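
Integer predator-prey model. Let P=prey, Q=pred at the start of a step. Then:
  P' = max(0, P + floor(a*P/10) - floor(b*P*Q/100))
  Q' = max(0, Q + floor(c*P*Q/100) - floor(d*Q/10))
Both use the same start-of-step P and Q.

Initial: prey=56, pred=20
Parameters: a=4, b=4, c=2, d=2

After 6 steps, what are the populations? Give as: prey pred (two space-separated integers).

Step 1: prey: 56+22-44=34; pred: 20+22-4=38
Step 2: prey: 34+13-51=0; pred: 38+25-7=56
Step 3: prey: 0+0-0=0; pred: 56+0-11=45
Step 4: prey: 0+0-0=0; pred: 45+0-9=36
Step 5: prey: 0+0-0=0; pred: 36+0-7=29
Step 6: prey: 0+0-0=0; pred: 29+0-5=24

Answer: 0 24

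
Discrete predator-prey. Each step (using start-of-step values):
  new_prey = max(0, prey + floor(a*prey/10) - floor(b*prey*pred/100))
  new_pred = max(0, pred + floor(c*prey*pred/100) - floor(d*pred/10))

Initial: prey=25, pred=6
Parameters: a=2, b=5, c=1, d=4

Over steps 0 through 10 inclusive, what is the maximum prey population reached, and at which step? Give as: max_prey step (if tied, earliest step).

Answer: 41 10

Derivation:
Step 1: prey: 25+5-7=23; pred: 6+1-2=5
Step 2: prey: 23+4-5=22; pred: 5+1-2=4
Step 3: prey: 22+4-4=22; pred: 4+0-1=3
Step 4: prey: 22+4-3=23; pred: 3+0-1=2
Step 5: prey: 23+4-2=25; pred: 2+0-0=2
Step 6: prey: 25+5-2=28; pred: 2+0-0=2
Step 7: prey: 28+5-2=31; pred: 2+0-0=2
Step 8: prey: 31+6-3=34; pred: 2+0-0=2
Step 9: prey: 34+6-3=37; pred: 2+0-0=2
Step 10: prey: 37+7-3=41; pred: 2+0-0=2
Max prey = 41 at step 10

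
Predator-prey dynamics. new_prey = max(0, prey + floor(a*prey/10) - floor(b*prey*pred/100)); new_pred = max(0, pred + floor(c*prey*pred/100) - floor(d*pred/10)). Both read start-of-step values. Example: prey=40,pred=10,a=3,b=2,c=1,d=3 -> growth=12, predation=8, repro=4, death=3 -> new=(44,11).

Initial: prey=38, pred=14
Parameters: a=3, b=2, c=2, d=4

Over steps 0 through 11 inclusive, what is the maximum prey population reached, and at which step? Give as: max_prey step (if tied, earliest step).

Answer: 39 1

Derivation:
Step 1: prey: 38+11-10=39; pred: 14+10-5=19
Step 2: prey: 39+11-14=36; pred: 19+14-7=26
Step 3: prey: 36+10-18=28; pred: 26+18-10=34
Step 4: prey: 28+8-19=17; pred: 34+19-13=40
Step 5: prey: 17+5-13=9; pred: 40+13-16=37
Step 6: prey: 9+2-6=5; pred: 37+6-14=29
Step 7: prey: 5+1-2=4; pred: 29+2-11=20
Step 8: prey: 4+1-1=4; pred: 20+1-8=13
Step 9: prey: 4+1-1=4; pred: 13+1-5=9
Step 10: prey: 4+1-0=5; pred: 9+0-3=6
Step 11: prey: 5+1-0=6; pred: 6+0-2=4
Max prey = 39 at step 1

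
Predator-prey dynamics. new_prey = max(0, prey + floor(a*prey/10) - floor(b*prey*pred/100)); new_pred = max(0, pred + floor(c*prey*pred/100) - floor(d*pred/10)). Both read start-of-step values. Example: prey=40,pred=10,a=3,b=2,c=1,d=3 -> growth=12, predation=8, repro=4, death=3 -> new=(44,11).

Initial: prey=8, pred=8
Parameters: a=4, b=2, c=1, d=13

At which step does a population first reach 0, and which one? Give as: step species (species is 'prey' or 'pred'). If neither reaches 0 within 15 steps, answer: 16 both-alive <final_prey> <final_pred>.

Answer: 1 pred

Derivation:
Step 1: prey: 8+3-1=10; pred: 8+0-10=0
First extinction: pred at step 1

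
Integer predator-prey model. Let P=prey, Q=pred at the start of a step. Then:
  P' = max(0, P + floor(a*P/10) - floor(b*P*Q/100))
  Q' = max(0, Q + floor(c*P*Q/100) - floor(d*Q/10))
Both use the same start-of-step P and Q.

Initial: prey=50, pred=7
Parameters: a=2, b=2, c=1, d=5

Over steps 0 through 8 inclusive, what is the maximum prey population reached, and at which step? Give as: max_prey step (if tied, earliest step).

Answer: 68 6

Derivation:
Step 1: prey: 50+10-7=53; pred: 7+3-3=7
Step 2: prey: 53+10-7=56; pred: 7+3-3=7
Step 3: prey: 56+11-7=60; pred: 7+3-3=7
Step 4: prey: 60+12-8=64; pred: 7+4-3=8
Step 5: prey: 64+12-10=66; pred: 8+5-4=9
Step 6: prey: 66+13-11=68; pred: 9+5-4=10
Step 7: prey: 68+13-13=68; pred: 10+6-5=11
Step 8: prey: 68+13-14=67; pred: 11+7-5=13
Max prey = 68 at step 6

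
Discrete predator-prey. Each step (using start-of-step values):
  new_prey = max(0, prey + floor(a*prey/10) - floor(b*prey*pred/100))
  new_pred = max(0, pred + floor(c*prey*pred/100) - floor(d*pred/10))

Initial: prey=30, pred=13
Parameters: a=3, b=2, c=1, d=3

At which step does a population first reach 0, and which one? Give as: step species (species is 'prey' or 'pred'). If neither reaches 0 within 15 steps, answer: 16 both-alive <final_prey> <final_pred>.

Answer: 16 both-alive 33 14

Derivation:
Step 1: prey: 30+9-7=32; pred: 13+3-3=13
Step 2: prey: 32+9-8=33; pred: 13+4-3=14
Step 3: prey: 33+9-9=33; pred: 14+4-4=14
Steps 4-15: state stable at prey=33, pred=14 (no change)
No extinction within 15 steps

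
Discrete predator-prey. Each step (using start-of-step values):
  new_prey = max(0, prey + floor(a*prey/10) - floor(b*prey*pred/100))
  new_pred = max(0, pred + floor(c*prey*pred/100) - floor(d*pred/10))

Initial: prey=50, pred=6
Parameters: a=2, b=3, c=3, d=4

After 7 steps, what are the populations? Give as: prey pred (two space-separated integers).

Answer: 0 12

Derivation:
Step 1: prey: 50+10-9=51; pred: 6+9-2=13
Step 2: prey: 51+10-19=42; pred: 13+19-5=27
Step 3: prey: 42+8-34=16; pred: 27+34-10=51
Step 4: prey: 16+3-24=0; pred: 51+24-20=55
Step 5: prey: 0+0-0=0; pred: 55+0-22=33
Step 6: prey: 0+0-0=0; pred: 33+0-13=20
Step 7: prey: 0+0-0=0; pred: 20+0-8=12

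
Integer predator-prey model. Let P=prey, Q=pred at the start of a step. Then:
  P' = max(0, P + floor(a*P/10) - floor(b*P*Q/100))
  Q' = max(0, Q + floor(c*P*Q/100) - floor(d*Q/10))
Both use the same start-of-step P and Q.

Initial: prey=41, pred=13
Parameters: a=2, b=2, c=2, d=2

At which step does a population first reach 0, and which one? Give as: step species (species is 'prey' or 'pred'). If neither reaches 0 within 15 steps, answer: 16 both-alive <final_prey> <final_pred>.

Step 1: prey: 41+8-10=39; pred: 13+10-2=21
Step 2: prey: 39+7-16=30; pred: 21+16-4=33
Step 3: prey: 30+6-19=17; pred: 33+19-6=46
Step 4: prey: 17+3-15=5; pred: 46+15-9=52
Step 5: prey: 5+1-5=1; pred: 52+5-10=47
Step 6: prey: 1+0-0=1; pred: 47+0-9=38
Step 7: prey: 1+0-0=1; pred: 38+0-7=31
Step 8: prey: 1+0-0=1; pred: 31+0-6=25
Step 9: prey: 1+0-0=1; pred: 25+0-5=20
Step 10: prey: 1+0-0=1; pred: 20+0-4=16
Step 11: prey: 1+0-0=1; pred: 16+0-3=13
Step 12: prey: 1+0-0=1; pred: 13+0-2=11
Step 13: prey: 1+0-0=1; pred: 11+0-2=9
Step 14: prey: 1+0-0=1; pred: 9+0-1=8
Step 15: prey: 1+0-0=1; pred: 8+0-1=7
No extinction within 15 steps

Answer: 16 both-alive 1 7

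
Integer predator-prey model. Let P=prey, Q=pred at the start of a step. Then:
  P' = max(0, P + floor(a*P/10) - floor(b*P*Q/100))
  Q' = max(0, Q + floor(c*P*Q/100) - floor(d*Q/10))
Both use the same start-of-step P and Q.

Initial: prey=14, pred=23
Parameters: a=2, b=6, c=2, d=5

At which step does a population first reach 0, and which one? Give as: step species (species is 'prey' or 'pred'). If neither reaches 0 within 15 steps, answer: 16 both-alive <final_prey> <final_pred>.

Answer: 1 prey

Derivation:
Step 1: prey: 14+2-19=0; pred: 23+6-11=18
First extinction: prey at step 1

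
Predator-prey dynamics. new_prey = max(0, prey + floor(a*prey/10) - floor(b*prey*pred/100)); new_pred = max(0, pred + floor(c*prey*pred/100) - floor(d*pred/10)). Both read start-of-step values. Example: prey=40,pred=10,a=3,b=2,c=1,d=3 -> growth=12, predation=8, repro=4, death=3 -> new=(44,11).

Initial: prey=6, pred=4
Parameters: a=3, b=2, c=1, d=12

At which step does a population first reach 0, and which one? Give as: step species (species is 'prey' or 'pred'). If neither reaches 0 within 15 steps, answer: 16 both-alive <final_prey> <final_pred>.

Answer: 1 pred

Derivation:
Step 1: prey: 6+1-0=7; pred: 4+0-4=0
First extinction: pred at step 1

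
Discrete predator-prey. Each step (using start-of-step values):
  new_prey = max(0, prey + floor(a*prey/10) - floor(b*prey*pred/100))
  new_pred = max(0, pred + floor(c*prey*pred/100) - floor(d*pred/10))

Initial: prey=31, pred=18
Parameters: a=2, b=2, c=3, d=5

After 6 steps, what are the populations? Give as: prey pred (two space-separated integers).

Answer: 3 11

Derivation:
Step 1: prey: 31+6-11=26; pred: 18+16-9=25
Step 2: prey: 26+5-13=18; pred: 25+19-12=32
Step 3: prey: 18+3-11=10; pred: 32+17-16=33
Step 4: prey: 10+2-6=6; pred: 33+9-16=26
Step 5: prey: 6+1-3=4; pred: 26+4-13=17
Step 6: prey: 4+0-1=3; pred: 17+2-8=11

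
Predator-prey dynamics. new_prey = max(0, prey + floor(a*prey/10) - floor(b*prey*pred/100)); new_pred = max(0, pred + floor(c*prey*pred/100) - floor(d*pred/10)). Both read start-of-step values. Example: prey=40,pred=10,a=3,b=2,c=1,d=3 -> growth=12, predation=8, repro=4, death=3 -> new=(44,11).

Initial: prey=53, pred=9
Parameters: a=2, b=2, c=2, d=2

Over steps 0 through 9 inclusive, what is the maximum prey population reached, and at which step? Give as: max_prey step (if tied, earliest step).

Answer: 54 1

Derivation:
Step 1: prey: 53+10-9=54; pred: 9+9-1=17
Step 2: prey: 54+10-18=46; pred: 17+18-3=32
Step 3: prey: 46+9-29=26; pred: 32+29-6=55
Step 4: prey: 26+5-28=3; pred: 55+28-11=72
Step 5: prey: 3+0-4=0; pred: 72+4-14=62
Step 6: prey: 0+0-0=0; pred: 62+0-12=50
Step 7: prey: 0+0-0=0; pred: 50+0-10=40
Step 8: prey: 0+0-0=0; pred: 40+0-8=32
Step 9: prey: 0+0-0=0; pred: 32+0-6=26
Max prey = 54 at step 1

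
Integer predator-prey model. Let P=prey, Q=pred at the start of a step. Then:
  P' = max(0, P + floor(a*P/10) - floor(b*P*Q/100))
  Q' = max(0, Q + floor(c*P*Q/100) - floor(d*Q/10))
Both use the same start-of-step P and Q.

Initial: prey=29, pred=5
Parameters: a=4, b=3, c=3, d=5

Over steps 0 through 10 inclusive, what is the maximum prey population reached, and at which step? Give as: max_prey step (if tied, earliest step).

Answer: 46 3

Derivation:
Step 1: prey: 29+11-4=36; pred: 5+4-2=7
Step 2: prey: 36+14-7=43; pred: 7+7-3=11
Step 3: prey: 43+17-14=46; pred: 11+14-5=20
Step 4: prey: 46+18-27=37; pred: 20+27-10=37
Step 5: prey: 37+14-41=10; pred: 37+41-18=60
Step 6: prey: 10+4-18=0; pred: 60+18-30=48
Step 7: prey: 0+0-0=0; pred: 48+0-24=24
Step 8: prey: 0+0-0=0; pred: 24+0-12=12
Step 9: prey: 0+0-0=0; pred: 12+0-6=6
Step 10: prey: 0+0-0=0; pred: 6+0-3=3
Max prey = 46 at step 3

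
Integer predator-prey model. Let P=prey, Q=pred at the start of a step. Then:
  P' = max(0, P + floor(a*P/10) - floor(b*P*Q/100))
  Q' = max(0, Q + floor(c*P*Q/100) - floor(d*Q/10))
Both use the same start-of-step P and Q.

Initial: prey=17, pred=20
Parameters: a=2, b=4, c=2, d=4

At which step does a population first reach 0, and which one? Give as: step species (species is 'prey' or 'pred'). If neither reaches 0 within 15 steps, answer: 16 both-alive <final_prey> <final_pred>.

Answer: 16 both-alive 2 2

Derivation:
Step 1: prey: 17+3-13=7; pred: 20+6-8=18
Step 2: prey: 7+1-5=3; pred: 18+2-7=13
Step 3: prey: 3+0-1=2; pred: 13+0-5=8
Step 4: prey: 2+0-0=2; pred: 8+0-3=5
Step 5: prey: 2+0-0=2; pred: 5+0-2=3
Step 6: prey: 2+0-0=2; pred: 3+0-1=2
Step 7: prey: 2+0-0=2; pred: 2+0-0=2
Steps 8-15: state stable at prey=2, pred=2 (no change)
No extinction within 15 steps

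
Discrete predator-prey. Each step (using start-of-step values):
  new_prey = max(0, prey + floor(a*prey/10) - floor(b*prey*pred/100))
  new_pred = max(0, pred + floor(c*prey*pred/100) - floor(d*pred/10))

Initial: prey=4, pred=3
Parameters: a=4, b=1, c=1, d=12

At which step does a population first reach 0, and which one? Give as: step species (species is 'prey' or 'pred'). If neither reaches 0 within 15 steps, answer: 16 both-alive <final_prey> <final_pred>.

Step 1: prey: 4+1-0=5; pred: 3+0-3=0
First extinction: pred at step 1

Answer: 1 pred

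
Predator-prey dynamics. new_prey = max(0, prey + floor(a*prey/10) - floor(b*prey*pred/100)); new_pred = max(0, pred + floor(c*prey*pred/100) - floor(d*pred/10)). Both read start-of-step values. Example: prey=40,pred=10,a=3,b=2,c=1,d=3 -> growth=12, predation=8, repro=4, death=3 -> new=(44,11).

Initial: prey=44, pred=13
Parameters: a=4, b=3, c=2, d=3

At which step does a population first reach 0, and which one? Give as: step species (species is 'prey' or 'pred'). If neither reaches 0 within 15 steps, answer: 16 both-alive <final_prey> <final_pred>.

Step 1: prey: 44+17-17=44; pred: 13+11-3=21
Step 2: prey: 44+17-27=34; pred: 21+18-6=33
Step 3: prey: 34+13-33=14; pred: 33+22-9=46
Step 4: prey: 14+5-19=0; pred: 46+12-13=45
First extinction: prey at step 4

Answer: 4 prey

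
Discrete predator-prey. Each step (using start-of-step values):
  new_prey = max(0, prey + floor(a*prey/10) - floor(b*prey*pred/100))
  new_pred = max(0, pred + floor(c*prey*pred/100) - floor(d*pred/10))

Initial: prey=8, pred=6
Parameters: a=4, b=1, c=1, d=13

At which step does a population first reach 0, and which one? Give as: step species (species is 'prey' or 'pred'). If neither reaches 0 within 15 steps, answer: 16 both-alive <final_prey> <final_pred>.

Answer: 1 pred

Derivation:
Step 1: prey: 8+3-0=11; pred: 6+0-7=0
First extinction: pred at step 1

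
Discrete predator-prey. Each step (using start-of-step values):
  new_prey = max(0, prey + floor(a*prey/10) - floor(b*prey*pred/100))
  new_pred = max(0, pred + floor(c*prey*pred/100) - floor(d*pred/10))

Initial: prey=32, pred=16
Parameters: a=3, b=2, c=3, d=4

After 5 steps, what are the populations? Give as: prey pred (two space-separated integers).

Step 1: prey: 32+9-10=31; pred: 16+15-6=25
Step 2: prey: 31+9-15=25; pred: 25+23-10=38
Step 3: prey: 25+7-19=13; pred: 38+28-15=51
Step 4: prey: 13+3-13=3; pred: 51+19-20=50
Step 5: prey: 3+0-3=0; pred: 50+4-20=34

Answer: 0 34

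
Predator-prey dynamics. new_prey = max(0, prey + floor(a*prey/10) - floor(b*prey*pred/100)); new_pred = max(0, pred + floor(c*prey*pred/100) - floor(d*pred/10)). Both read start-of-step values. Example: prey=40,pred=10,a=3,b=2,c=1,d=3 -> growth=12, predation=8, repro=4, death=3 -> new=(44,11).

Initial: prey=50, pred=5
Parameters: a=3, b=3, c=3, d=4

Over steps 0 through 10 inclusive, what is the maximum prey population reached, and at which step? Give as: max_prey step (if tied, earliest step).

Answer: 58 1

Derivation:
Step 1: prey: 50+15-7=58; pred: 5+7-2=10
Step 2: prey: 58+17-17=58; pred: 10+17-4=23
Step 3: prey: 58+17-40=35; pred: 23+40-9=54
Step 4: prey: 35+10-56=0; pred: 54+56-21=89
Step 5: prey: 0+0-0=0; pred: 89+0-35=54
Step 6: prey: 0+0-0=0; pred: 54+0-21=33
Step 7: prey: 0+0-0=0; pred: 33+0-13=20
Step 8: prey: 0+0-0=0; pred: 20+0-8=12
Step 9: prey: 0+0-0=0; pred: 12+0-4=8
Step 10: prey: 0+0-0=0; pred: 8+0-3=5
Max prey = 58 at step 1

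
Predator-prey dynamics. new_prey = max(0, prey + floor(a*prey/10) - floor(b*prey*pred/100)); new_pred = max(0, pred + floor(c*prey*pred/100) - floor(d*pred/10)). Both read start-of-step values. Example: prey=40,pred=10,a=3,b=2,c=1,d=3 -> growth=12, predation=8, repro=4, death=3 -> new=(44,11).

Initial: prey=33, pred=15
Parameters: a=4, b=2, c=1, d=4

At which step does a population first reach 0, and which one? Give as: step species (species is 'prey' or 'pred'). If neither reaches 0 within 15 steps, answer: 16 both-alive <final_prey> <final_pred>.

Step 1: prey: 33+13-9=37; pred: 15+4-6=13
Step 2: prey: 37+14-9=42; pred: 13+4-5=12
Step 3: prey: 42+16-10=48; pred: 12+5-4=13
Step 4: prey: 48+19-12=55; pred: 13+6-5=14
Step 5: prey: 55+22-15=62; pred: 14+7-5=16
Step 6: prey: 62+24-19=67; pred: 16+9-6=19
Step 7: prey: 67+26-25=68; pred: 19+12-7=24
Step 8: prey: 68+27-32=63; pred: 24+16-9=31
Step 9: prey: 63+25-39=49; pred: 31+19-12=38
Step 10: prey: 49+19-37=31; pred: 38+18-15=41
Step 11: prey: 31+12-25=18; pred: 41+12-16=37
Step 12: prey: 18+7-13=12; pred: 37+6-14=29
Step 13: prey: 12+4-6=10; pred: 29+3-11=21
Step 14: prey: 10+4-4=10; pred: 21+2-8=15
Step 15: prey: 10+4-3=11; pred: 15+1-6=10
No extinction within 15 steps

Answer: 16 both-alive 11 10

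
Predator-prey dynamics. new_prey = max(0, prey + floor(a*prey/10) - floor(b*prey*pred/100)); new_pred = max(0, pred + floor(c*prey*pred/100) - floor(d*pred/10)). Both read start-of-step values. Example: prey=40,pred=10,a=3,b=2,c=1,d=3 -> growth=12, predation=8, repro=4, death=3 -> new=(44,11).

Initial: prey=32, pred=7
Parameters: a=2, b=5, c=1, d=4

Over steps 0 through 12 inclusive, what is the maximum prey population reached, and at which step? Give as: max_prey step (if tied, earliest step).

Step 1: prey: 32+6-11=27; pred: 7+2-2=7
Step 2: prey: 27+5-9=23; pred: 7+1-2=6
Step 3: prey: 23+4-6=21; pred: 6+1-2=5
Step 4: prey: 21+4-5=20; pred: 5+1-2=4
Step 5: prey: 20+4-4=20; pred: 4+0-1=3
Step 6: prey: 20+4-3=21; pred: 3+0-1=2
Step 7: prey: 21+4-2=23; pred: 2+0-0=2
Step 8: prey: 23+4-2=25; pred: 2+0-0=2
Step 9: prey: 25+5-2=28; pred: 2+0-0=2
Step 10: prey: 28+5-2=31; pred: 2+0-0=2
Step 11: prey: 31+6-3=34; pred: 2+0-0=2
Step 12: prey: 34+6-3=37; pred: 2+0-0=2
Max prey = 37 at step 12

Answer: 37 12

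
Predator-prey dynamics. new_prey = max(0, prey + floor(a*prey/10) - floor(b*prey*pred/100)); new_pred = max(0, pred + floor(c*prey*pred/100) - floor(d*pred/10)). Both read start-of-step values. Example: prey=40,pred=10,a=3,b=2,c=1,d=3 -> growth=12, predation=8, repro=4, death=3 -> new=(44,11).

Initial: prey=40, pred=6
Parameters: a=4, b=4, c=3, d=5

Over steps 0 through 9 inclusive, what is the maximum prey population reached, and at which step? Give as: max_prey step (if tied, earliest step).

Step 1: prey: 40+16-9=47; pred: 6+7-3=10
Step 2: prey: 47+18-18=47; pred: 10+14-5=19
Step 3: prey: 47+18-35=30; pred: 19+26-9=36
Step 4: prey: 30+12-43=0; pred: 36+32-18=50
Step 5: prey: 0+0-0=0; pred: 50+0-25=25
Step 6: prey: 0+0-0=0; pred: 25+0-12=13
Step 7: prey: 0+0-0=0; pred: 13+0-6=7
Step 8: prey: 0+0-0=0; pred: 7+0-3=4
Step 9: prey: 0+0-0=0; pred: 4+0-2=2
Max prey = 47 at step 1

Answer: 47 1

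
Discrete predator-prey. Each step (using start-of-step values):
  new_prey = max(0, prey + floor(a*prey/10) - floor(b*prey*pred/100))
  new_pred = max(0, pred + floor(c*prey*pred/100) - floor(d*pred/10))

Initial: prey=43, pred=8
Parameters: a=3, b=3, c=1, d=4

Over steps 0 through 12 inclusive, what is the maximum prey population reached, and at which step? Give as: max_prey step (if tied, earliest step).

Step 1: prey: 43+12-10=45; pred: 8+3-3=8
Step 2: prey: 45+13-10=48; pred: 8+3-3=8
Step 3: prey: 48+14-11=51; pred: 8+3-3=8
Step 4: prey: 51+15-12=54; pred: 8+4-3=9
Step 5: prey: 54+16-14=56; pred: 9+4-3=10
Step 6: prey: 56+16-16=56; pred: 10+5-4=11
Step 7: prey: 56+16-18=54; pred: 11+6-4=13
Step 8: prey: 54+16-21=49; pred: 13+7-5=15
Step 9: prey: 49+14-22=41; pred: 15+7-6=16
Step 10: prey: 41+12-19=34; pred: 16+6-6=16
Step 11: prey: 34+10-16=28; pred: 16+5-6=15
Step 12: prey: 28+8-12=24; pred: 15+4-6=13
Max prey = 56 at step 5

Answer: 56 5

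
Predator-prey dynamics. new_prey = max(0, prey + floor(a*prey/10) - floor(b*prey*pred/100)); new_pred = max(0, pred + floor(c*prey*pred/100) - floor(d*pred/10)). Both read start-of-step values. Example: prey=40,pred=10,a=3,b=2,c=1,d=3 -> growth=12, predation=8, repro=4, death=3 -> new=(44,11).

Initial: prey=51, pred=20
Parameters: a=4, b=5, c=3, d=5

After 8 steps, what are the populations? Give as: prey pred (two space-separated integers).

Answer: 0 1

Derivation:
Step 1: prey: 51+20-51=20; pred: 20+30-10=40
Step 2: prey: 20+8-40=0; pred: 40+24-20=44
Step 3: prey: 0+0-0=0; pred: 44+0-22=22
Step 4: prey: 0+0-0=0; pred: 22+0-11=11
Step 5: prey: 0+0-0=0; pred: 11+0-5=6
Step 6: prey: 0+0-0=0; pred: 6+0-3=3
Step 7: prey: 0+0-0=0; pred: 3+0-1=2
Step 8: prey: 0+0-0=0; pred: 2+0-1=1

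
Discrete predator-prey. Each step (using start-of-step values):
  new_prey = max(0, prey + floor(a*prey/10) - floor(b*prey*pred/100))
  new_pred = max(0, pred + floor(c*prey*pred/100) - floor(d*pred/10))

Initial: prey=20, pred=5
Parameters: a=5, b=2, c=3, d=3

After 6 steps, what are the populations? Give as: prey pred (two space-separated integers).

Step 1: prey: 20+10-2=28; pred: 5+3-1=7
Step 2: prey: 28+14-3=39; pred: 7+5-2=10
Step 3: prey: 39+19-7=51; pred: 10+11-3=18
Step 4: prey: 51+25-18=58; pred: 18+27-5=40
Step 5: prey: 58+29-46=41; pred: 40+69-12=97
Step 6: prey: 41+20-79=0; pred: 97+119-29=187

Answer: 0 187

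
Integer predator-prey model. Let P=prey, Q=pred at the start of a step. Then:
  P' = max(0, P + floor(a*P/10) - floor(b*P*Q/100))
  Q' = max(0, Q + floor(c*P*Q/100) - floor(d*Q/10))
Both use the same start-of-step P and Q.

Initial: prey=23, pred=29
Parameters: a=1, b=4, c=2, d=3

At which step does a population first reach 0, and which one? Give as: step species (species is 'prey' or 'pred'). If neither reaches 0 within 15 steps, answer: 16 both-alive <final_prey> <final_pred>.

Step 1: prey: 23+2-26=0; pred: 29+13-8=34
First extinction: prey at step 1

Answer: 1 prey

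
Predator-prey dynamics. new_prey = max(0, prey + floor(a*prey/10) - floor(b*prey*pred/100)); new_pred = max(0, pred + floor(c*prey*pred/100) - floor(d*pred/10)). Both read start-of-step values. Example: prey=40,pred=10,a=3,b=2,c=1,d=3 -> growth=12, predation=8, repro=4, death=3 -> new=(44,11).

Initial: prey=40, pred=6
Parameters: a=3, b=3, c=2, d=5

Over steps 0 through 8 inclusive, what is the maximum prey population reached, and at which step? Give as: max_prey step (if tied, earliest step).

Step 1: prey: 40+12-7=45; pred: 6+4-3=7
Step 2: prey: 45+13-9=49; pred: 7+6-3=10
Step 3: prey: 49+14-14=49; pred: 10+9-5=14
Step 4: prey: 49+14-20=43; pred: 14+13-7=20
Step 5: prey: 43+12-25=30; pred: 20+17-10=27
Step 6: prey: 30+9-24=15; pred: 27+16-13=30
Step 7: prey: 15+4-13=6; pred: 30+9-15=24
Step 8: prey: 6+1-4=3; pred: 24+2-12=14
Max prey = 49 at step 2

Answer: 49 2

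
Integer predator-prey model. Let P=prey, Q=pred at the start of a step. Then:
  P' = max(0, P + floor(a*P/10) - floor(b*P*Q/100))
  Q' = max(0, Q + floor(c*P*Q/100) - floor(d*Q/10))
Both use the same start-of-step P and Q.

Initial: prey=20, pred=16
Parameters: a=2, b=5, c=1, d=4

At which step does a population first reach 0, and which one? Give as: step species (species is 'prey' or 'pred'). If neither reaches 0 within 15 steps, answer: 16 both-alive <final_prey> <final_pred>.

Answer: 16 both-alive 3 2

Derivation:
Step 1: prey: 20+4-16=8; pred: 16+3-6=13
Step 2: prey: 8+1-5=4; pred: 13+1-5=9
Step 3: prey: 4+0-1=3; pred: 9+0-3=6
Step 4: prey: 3+0-0=3; pred: 6+0-2=4
Step 5: prey: 3+0-0=3; pred: 4+0-1=3
Step 6: prey: 3+0-0=3; pred: 3+0-1=2
Step 7: prey: 3+0-0=3; pred: 2+0-0=2
Steps 8-15: state stable at prey=3, pred=2 (no change)
No extinction within 15 steps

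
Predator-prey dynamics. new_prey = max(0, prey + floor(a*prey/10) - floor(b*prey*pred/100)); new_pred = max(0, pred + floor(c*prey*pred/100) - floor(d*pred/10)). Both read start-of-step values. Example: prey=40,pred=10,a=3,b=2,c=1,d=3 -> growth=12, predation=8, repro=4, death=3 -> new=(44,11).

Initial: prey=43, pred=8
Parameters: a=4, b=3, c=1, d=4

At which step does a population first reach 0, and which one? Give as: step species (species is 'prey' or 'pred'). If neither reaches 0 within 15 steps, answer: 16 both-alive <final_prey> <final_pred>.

Answer: 16 both-alive 17 2

Derivation:
Step 1: prey: 43+17-10=50; pred: 8+3-3=8
Step 2: prey: 50+20-12=58; pred: 8+4-3=9
Step 3: prey: 58+23-15=66; pred: 9+5-3=11
Step 4: prey: 66+26-21=71; pred: 11+7-4=14
Step 5: prey: 71+28-29=70; pred: 14+9-5=18
Step 6: prey: 70+28-37=61; pred: 18+12-7=23
Step 7: prey: 61+24-42=43; pred: 23+14-9=28
Step 8: prey: 43+17-36=24; pred: 28+12-11=29
Step 9: prey: 24+9-20=13; pred: 29+6-11=24
Step 10: prey: 13+5-9=9; pred: 24+3-9=18
Step 11: prey: 9+3-4=8; pred: 18+1-7=12
Step 12: prey: 8+3-2=9; pred: 12+0-4=8
Step 13: prey: 9+3-2=10; pred: 8+0-3=5
Step 14: prey: 10+4-1=13; pred: 5+0-2=3
Step 15: prey: 13+5-1=17; pred: 3+0-1=2
No extinction within 15 steps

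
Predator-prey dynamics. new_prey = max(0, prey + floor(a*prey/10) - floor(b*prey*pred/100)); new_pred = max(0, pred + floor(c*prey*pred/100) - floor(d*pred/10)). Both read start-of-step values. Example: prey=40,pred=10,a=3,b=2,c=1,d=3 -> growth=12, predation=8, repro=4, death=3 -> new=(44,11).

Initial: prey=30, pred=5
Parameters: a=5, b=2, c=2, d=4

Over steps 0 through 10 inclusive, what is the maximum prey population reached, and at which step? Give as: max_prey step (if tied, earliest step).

Step 1: prey: 30+15-3=42; pred: 5+3-2=6
Step 2: prey: 42+21-5=58; pred: 6+5-2=9
Step 3: prey: 58+29-10=77; pred: 9+10-3=16
Step 4: prey: 77+38-24=91; pred: 16+24-6=34
Step 5: prey: 91+45-61=75; pred: 34+61-13=82
Step 6: prey: 75+37-123=0; pred: 82+123-32=173
Step 7: prey: 0+0-0=0; pred: 173+0-69=104
Step 8: prey: 0+0-0=0; pred: 104+0-41=63
Step 9: prey: 0+0-0=0; pred: 63+0-25=38
Step 10: prey: 0+0-0=0; pred: 38+0-15=23
Max prey = 91 at step 4

Answer: 91 4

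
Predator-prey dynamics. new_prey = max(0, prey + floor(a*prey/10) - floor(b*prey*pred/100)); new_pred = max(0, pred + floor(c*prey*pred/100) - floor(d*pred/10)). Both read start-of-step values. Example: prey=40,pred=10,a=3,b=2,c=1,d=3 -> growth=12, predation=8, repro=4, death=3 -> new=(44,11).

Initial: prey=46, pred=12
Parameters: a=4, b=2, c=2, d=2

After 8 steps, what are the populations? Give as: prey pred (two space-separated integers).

Step 1: prey: 46+18-11=53; pred: 12+11-2=21
Step 2: prey: 53+21-22=52; pred: 21+22-4=39
Step 3: prey: 52+20-40=32; pred: 39+40-7=72
Step 4: prey: 32+12-46=0; pred: 72+46-14=104
Step 5: prey: 0+0-0=0; pred: 104+0-20=84
Step 6: prey: 0+0-0=0; pred: 84+0-16=68
Step 7: prey: 0+0-0=0; pred: 68+0-13=55
Step 8: prey: 0+0-0=0; pred: 55+0-11=44

Answer: 0 44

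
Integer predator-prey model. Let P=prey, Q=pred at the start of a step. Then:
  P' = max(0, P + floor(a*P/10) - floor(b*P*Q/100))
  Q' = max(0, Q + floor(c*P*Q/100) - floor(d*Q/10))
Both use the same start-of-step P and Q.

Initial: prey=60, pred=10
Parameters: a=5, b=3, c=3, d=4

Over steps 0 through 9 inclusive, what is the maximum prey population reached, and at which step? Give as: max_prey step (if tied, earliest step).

Step 1: prey: 60+30-18=72; pred: 10+18-4=24
Step 2: prey: 72+36-51=57; pred: 24+51-9=66
Step 3: prey: 57+28-112=0; pred: 66+112-26=152
Step 4: prey: 0+0-0=0; pred: 152+0-60=92
Step 5: prey: 0+0-0=0; pred: 92+0-36=56
Step 6: prey: 0+0-0=0; pred: 56+0-22=34
Step 7: prey: 0+0-0=0; pred: 34+0-13=21
Step 8: prey: 0+0-0=0; pred: 21+0-8=13
Step 9: prey: 0+0-0=0; pred: 13+0-5=8
Max prey = 72 at step 1

Answer: 72 1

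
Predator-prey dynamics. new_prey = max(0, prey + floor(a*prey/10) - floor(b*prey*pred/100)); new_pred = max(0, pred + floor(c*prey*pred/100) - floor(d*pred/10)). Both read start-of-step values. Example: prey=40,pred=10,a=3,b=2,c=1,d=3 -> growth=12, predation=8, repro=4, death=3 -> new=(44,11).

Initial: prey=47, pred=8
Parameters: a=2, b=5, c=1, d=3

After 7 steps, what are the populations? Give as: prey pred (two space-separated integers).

Answer: 10 4

Derivation:
Step 1: prey: 47+9-18=38; pred: 8+3-2=9
Step 2: prey: 38+7-17=28; pred: 9+3-2=10
Step 3: prey: 28+5-14=19; pred: 10+2-3=9
Step 4: prey: 19+3-8=14; pred: 9+1-2=8
Step 5: prey: 14+2-5=11; pred: 8+1-2=7
Step 6: prey: 11+2-3=10; pred: 7+0-2=5
Step 7: prey: 10+2-2=10; pred: 5+0-1=4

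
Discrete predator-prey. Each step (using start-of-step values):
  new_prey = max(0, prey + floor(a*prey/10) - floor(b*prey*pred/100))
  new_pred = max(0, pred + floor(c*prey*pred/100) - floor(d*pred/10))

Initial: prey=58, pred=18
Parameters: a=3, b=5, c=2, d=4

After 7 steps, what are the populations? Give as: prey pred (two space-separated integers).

Answer: 0 3

Derivation:
Step 1: prey: 58+17-52=23; pred: 18+20-7=31
Step 2: prey: 23+6-35=0; pred: 31+14-12=33
Step 3: prey: 0+0-0=0; pred: 33+0-13=20
Step 4: prey: 0+0-0=0; pred: 20+0-8=12
Step 5: prey: 0+0-0=0; pred: 12+0-4=8
Step 6: prey: 0+0-0=0; pred: 8+0-3=5
Step 7: prey: 0+0-0=0; pred: 5+0-2=3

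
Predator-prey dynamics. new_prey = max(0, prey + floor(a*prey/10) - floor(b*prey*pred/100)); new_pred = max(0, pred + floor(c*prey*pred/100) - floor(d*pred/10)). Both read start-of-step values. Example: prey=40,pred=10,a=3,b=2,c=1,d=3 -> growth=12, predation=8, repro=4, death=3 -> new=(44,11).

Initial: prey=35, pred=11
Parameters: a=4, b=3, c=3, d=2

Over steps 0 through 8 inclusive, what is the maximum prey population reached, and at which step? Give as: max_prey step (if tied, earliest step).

Answer: 38 1

Derivation:
Step 1: prey: 35+14-11=38; pred: 11+11-2=20
Step 2: prey: 38+15-22=31; pred: 20+22-4=38
Step 3: prey: 31+12-35=8; pred: 38+35-7=66
Step 4: prey: 8+3-15=0; pred: 66+15-13=68
Step 5: prey: 0+0-0=0; pred: 68+0-13=55
Step 6: prey: 0+0-0=0; pred: 55+0-11=44
Step 7: prey: 0+0-0=0; pred: 44+0-8=36
Step 8: prey: 0+0-0=0; pred: 36+0-7=29
Max prey = 38 at step 1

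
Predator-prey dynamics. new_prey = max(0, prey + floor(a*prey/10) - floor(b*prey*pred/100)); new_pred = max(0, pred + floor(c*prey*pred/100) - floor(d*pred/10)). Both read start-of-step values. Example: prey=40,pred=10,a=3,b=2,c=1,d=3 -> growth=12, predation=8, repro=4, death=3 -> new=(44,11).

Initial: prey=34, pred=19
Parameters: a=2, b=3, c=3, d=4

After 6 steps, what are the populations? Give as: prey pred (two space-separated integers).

Answer: 1 7

Derivation:
Step 1: prey: 34+6-19=21; pred: 19+19-7=31
Step 2: prey: 21+4-19=6; pred: 31+19-12=38
Step 3: prey: 6+1-6=1; pred: 38+6-15=29
Step 4: prey: 1+0-0=1; pred: 29+0-11=18
Step 5: prey: 1+0-0=1; pred: 18+0-7=11
Step 6: prey: 1+0-0=1; pred: 11+0-4=7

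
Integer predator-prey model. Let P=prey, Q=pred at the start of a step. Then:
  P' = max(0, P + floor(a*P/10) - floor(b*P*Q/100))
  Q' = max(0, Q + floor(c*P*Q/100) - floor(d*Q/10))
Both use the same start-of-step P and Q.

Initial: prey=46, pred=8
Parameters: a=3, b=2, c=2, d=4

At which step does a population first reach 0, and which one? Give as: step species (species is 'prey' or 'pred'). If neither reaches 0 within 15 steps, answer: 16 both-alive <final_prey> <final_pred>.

Answer: 6 prey

Derivation:
Step 1: prey: 46+13-7=52; pred: 8+7-3=12
Step 2: prey: 52+15-12=55; pred: 12+12-4=20
Step 3: prey: 55+16-22=49; pred: 20+22-8=34
Step 4: prey: 49+14-33=30; pred: 34+33-13=54
Step 5: prey: 30+9-32=7; pred: 54+32-21=65
Step 6: prey: 7+2-9=0; pred: 65+9-26=48
First extinction: prey at step 6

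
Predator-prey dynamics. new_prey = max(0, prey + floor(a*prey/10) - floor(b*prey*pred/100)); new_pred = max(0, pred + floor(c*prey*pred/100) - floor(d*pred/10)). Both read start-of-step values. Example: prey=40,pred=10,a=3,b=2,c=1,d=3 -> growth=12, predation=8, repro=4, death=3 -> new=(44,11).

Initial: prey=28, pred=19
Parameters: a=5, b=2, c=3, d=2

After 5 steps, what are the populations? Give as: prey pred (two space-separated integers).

Answer: 0 84

Derivation:
Step 1: prey: 28+14-10=32; pred: 19+15-3=31
Step 2: prey: 32+16-19=29; pred: 31+29-6=54
Step 3: prey: 29+14-31=12; pred: 54+46-10=90
Step 4: prey: 12+6-21=0; pred: 90+32-18=104
Step 5: prey: 0+0-0=0; pred: 104+0-20=84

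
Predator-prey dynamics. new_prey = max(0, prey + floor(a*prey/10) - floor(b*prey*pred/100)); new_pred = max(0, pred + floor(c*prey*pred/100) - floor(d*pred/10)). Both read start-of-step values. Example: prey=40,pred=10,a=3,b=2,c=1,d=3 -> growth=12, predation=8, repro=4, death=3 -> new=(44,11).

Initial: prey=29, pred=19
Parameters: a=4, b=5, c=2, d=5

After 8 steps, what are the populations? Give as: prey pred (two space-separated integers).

Step 1: prey: 29+11-27=13; pred: 19+11-9=21
Step 2: prey: 13+5-13=5; pred: 21+5-10=16
Step 3: prey: 5+2-4=3; pred: 16+1-8=9
Step 4: prey: 3+1-1=3; pred: 9+0-4=5
Step 5: prey: 3+1-0=4; pred: 5+0-2=3
Step 6: prey: 4+1-0=5; pred: 3+0-1=2
Step 7: prey: 5+2-0=7; pred: 2+0-1=1
Step 8: prey: 7+2-0=9; pred: 1+0-0=1

Answer: 9 1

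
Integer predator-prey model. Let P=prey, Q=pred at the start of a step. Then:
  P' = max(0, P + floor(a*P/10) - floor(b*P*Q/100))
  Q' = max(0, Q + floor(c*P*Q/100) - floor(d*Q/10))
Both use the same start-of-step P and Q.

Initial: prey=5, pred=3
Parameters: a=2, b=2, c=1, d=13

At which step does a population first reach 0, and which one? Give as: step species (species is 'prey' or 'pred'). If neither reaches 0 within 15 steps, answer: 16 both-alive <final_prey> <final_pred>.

Answer: 1 pred

Derivation:
Step 1: prey: 5+1-0=6; pred: 3+0-3=0
First extinction: pred at step 1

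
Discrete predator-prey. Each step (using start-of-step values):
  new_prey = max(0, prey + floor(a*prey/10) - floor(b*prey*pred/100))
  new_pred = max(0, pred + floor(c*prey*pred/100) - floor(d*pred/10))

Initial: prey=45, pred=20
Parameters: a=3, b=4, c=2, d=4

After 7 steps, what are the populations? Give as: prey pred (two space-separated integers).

Step 1: prey: 45+13-36=22; pred: 20+18-8=30
Step 2: prey: 22+6-26=2; pred: 30+13-12=31
Step 3: prey: 2+0-2=0; pred: 31+1-12=20
Step 4: prey: 0+0-0=0; pred: 20+0-8=12
Step 5: prey: 0+0-0=0; pred: 12+0-4=8
Step 6: prey: 0+0-0=0; pred: 8+0-3=5
Step 7: prey: 0+0-0=0; pred: 5+0-2=3

Answer: 0 3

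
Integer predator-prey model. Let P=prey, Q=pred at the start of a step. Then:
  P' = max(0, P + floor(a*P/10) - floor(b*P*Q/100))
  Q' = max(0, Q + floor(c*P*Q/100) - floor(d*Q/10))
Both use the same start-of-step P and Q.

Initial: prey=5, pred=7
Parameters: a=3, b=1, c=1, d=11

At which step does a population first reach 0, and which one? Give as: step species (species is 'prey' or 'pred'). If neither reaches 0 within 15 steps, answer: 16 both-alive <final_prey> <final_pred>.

Answer: 1 pred

Derivation:
Step 1: prey: 5+1-0=6; pred: 7+0-7=0
First extinction: pred at step 1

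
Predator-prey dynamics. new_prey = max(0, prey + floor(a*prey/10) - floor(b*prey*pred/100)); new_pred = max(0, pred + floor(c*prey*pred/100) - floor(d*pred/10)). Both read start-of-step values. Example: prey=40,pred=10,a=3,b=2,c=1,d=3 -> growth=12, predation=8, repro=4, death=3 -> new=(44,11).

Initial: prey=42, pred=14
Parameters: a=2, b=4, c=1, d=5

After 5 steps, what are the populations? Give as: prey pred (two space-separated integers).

Step 1: prey: 42+8-23=27; pred: 14+5-7=12
Step 2: prey: 27+5-12=20; pred: 12+3-6=9
Step 3: prey: 20+4-7=17; pred: 9+1-4=6
Step 4: prey: 17+3-4=16; pred: 6+1-3=4
Step 5: prey: 16+3-2=17; pred: 4+0-2=2

Answer: 17 2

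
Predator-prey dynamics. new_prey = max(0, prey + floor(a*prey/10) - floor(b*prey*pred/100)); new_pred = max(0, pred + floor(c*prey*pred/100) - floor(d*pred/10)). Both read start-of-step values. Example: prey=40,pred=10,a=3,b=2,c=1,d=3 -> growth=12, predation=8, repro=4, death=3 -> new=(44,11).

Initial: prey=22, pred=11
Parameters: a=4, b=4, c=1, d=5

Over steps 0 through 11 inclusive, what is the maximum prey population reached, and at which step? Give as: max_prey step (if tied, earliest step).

Step 1: prey: 22+8-9=21; pred: 11+2-5=8
Step 2: prey: 21+8-6=23; pred: 8+1-4=5
Step 3: prey: 23+9-4=28; pred: 5+1-2=4
Step 4: prey: 28+11-4=35; pred: 4+1-2=3
Step 5: prey: 35+14-4=45; pred: 3+1-1=3
Step 6: prey: 45+18-5=58; pred: 3+1-1=3
Step 7: prey: 58+23-6=75; pred: 3+1-1=3
Step 8: prey: 75+30-9=96; pred: 3+2-1=4
Step 9: prey: 96+38-15=119; pred: 4+3-2=5
Step 10: prey: 119+47-23=143; pred: 5+5-2=8
Step 11: prey: 143+57-45=155; pred: 8+11-4=15
Max prey = 155 at step 11

Answer: 155 11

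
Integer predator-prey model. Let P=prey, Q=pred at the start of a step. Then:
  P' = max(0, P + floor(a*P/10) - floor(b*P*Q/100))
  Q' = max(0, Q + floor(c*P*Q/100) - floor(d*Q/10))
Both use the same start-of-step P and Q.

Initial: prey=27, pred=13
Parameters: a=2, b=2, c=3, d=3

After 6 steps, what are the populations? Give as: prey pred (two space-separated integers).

Answer: 1 29

Derivation:
Step 1: prey: 27+5-7=25; pred: 13+10-3=20
Step 2: prey: 25+5-10=20; pred: 20+15-6=29
Step 3: prey: 20+4-11=13; pred: 29+17-8=38
Step 4: prey: 13+2-9=6; pred: 38+14-11=41
Step 5: prey: 6+1-4=3; pred: 41+7-12=36
Step 6: prey: 3+0-2=1; pred: 36+3-10=29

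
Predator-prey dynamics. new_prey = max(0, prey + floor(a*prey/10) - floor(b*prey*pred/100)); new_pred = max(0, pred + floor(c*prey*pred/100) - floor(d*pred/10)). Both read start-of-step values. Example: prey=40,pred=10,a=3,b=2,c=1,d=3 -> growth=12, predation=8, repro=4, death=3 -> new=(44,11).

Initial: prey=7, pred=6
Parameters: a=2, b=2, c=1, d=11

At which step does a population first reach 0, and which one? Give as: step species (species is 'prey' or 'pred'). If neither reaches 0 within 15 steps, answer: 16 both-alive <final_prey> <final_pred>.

Step 1: prey: 7+1-0=8; pred: 6+0-6=0
First extinction: pred at step 1

Answer: 1 pred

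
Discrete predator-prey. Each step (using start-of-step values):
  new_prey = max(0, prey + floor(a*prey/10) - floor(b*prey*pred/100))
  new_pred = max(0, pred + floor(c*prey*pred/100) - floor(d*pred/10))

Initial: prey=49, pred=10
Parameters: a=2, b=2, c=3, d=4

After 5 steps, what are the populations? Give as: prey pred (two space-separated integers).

Answer: 0 46

Derivation:
Step 1: prey: 49+9-9=49; pred: 10+14-4=20
Step 2: prey: 49+9-19=39; pred: 20+29-8=41
Step 3: prey: 39+7-31=15; pred: 41+47-16=72
Step 4: prey: 15+3-21=0; pred: 72+32-28=76
Step 5: prey: 0+0-0=0; pred: 76+0-30=46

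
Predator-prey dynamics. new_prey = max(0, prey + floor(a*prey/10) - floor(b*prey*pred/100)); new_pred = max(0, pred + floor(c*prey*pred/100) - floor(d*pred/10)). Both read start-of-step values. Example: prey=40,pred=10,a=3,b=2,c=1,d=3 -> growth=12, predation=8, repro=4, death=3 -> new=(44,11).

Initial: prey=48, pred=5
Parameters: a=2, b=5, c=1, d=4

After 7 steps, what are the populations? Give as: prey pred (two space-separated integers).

Step 1: prey: 48+9-12=45; pred: 5+2-2=5
Step 2: prey: 45+9-11=43; pred: 5+2-2=5
Step 3: prey: 43+8-10=41; pred: 5+2-2=5
Step 4: prey: 41+8-10=39; pred: 5+2-2=5
Step 5: prey: 39+7-9=37; pred: 5+1-2=4
Step 6: prey: 37+7-7=37; pred: 4+1-1=4
Step 7: prey: 37+7-7=37; pred: 4+1-1=4

Answer: 37 4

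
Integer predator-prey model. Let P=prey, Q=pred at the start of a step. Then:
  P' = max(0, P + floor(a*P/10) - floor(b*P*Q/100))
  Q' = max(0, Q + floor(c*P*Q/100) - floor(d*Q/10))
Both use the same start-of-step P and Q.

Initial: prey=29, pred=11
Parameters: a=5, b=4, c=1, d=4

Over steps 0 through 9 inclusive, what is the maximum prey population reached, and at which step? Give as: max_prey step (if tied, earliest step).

Answer: 68 8

Derivation:
Step 1: prey: 29+14-12=31; pred: 11+3-4=10
Step 2: prey: 31+15-12=34; pred: 10+3-4=9
Step 3: prey: 34+17-12=39; pred: 9+3-3=9
Step 4: prey: 39+19-14=44; pred: 9+3-3=9
Step 5: prey: 44+22-15=51; pred: 9+3-3=9
Step 6: prey: 51+25-18=58; pred: 9+4-3=10
Step 7: prey: 58+29-23=64; pred: 10+5-4=11
Step 8: prey: 64+32-28=68; pred: 11+7-4=14
Step 9: prey: 68+34-38=64; pred: 14+9-5=18
Max prey = 68 at step 8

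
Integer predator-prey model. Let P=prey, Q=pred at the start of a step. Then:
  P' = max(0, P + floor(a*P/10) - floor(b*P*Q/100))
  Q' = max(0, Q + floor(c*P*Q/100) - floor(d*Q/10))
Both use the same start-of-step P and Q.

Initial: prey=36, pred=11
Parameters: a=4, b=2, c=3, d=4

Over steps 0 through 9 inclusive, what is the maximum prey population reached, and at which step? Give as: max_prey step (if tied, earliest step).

Answer: 45 2

Derivation:
Step 1: prey: 36+14-7=43; pred: 11+11-4=18
Step 2: prey: 43+17-15=45; pred: 18+23-7=34
Step 3: prey: 45+18-30=33; pred: 34+45-13=66
Step 4: prey: 33+13-43=3; pred: 66+65-26=105
Step 5: prey: 3+1-6=0; pred: 105+9-42=72
Step 6: prey: 0+0-0=0; pred: 72+0-28=44
Step 7: prey: 0+0-0=0; pred: 44+0-17=27
Step 8: prey: 0+0-0=0; pred: 27+0-10=17
Step 9: prey: 0+0-0=0; pred: 17+0-6=11
Max prey = 45 at step 2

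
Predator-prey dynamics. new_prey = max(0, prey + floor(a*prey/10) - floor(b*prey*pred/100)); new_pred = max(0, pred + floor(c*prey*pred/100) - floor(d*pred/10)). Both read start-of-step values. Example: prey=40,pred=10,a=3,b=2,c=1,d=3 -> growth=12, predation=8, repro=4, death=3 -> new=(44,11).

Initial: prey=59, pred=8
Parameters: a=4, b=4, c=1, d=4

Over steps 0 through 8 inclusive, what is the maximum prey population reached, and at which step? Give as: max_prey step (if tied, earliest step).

Answer: 66 2

Derivation:
Step 1: prey: 59+23-18=64; pred: 8+4-3=9
Step 2: prey: 64+25-23=66; pred: 9+5-3=11
Step 3: prey: 66+26-29=63; pred: 11+7-4=14
Step 4: prey: 63+25-35=53; pred: 14+8-5=17
Step 5: prey: 53+21-36=38; pred: 17+9-6=20
Step 6: prey: 38+15-30=23; pred: 20+7-8=19
Step 7: prey: 23+9-17=15; pred: 19+4-7=16
Step 8: prey: 15+6-9=12; pred: 16+2-6=12
Max prey = 66 at step 2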